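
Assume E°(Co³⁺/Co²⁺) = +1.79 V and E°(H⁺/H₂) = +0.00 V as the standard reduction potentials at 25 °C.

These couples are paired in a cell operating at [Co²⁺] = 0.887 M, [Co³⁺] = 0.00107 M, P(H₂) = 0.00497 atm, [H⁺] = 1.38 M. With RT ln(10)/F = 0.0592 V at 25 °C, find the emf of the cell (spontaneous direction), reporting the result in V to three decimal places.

+1.541 V

Co³⁺/Co²⁺ is the cathode (higher E°), H⁺/H₂ the anode: E°cell = +1.79 − (+0.00) = +1.79 V, n = 2.
Overall: 2 Co³⁺(aq) + H₂(g) → 2 Co²⁺(aq) + 2 H⁺(aq)
Q = [Co²⁺]^2·[H⁺]^2 / ([Co³⁺]^2·P(H₂)); log Q = 8.420.
E = E° − (0.0592/n) log Q = +1.79 − (0.0592/2)(8.420) = +1.541 V.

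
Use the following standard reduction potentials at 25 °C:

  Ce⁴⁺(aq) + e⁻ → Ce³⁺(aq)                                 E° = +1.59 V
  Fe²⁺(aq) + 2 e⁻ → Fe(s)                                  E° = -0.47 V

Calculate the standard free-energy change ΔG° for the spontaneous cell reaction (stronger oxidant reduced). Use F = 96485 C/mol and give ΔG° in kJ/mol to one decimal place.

Ce⁴⁺/Ce³⁺ (E° = +1.59 V) is the cathode; Fe²⁺/Fe (E° = -0.47 V) is the anode, so E°cell = +2.06 V.
Balancing electrons gives n = 2 (lcm of 1 and 2).
ΔG° = −nFE° = −(2)(96485)(+2.06) = -397,518 J = -397.5 kJ/mol.

-397.5 kJ/mol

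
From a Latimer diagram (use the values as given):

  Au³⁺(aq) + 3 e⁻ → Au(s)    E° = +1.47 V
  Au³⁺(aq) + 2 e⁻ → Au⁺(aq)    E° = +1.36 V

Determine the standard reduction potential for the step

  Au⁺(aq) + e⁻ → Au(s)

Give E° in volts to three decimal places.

Sequential free energies add, so n₃E°₃ = n₁E°₁ + n₂E°₂.
With n₃ = 3, and the known step contributing 2×(+1.36) V, the unknown satisfies 1·E° = 3×(+1.47) − 2×(+1.36) = +1.690.
E° = +1.690 / 1 = +1.690 V.

+1.690 V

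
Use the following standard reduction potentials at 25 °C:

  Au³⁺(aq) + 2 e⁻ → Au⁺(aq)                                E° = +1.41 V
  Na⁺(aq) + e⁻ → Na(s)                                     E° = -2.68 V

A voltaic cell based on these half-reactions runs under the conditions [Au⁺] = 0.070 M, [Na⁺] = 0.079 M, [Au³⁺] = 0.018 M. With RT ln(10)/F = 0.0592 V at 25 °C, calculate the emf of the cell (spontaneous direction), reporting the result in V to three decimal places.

Au³⁺/Au⁺ is the cathode (higher E°), Na⁺/Na the anode: E°cell = +1.41 − (-2.68) = +4.09 V, n = 2.
Overall: Au³⁺(aq) + 2 Na(s) → Au⁺(aq) + 2 Na⁺(aq)
Q = [Au⁺]·[Na⁺]^2 / ([Au³⁺]); log Q = -1.615.
E = E° − (0.0592/n) log Q = +4.09 − (0.0592/2)(-1.615) = +4.138 V.

+4.138 V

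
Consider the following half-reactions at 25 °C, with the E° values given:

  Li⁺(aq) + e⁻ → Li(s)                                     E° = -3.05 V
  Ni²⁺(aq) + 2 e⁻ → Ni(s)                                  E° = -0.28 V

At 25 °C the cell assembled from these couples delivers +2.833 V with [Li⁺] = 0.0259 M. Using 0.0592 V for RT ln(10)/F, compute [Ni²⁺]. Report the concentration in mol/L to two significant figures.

0.090 M

Ni²⁺/Ni is the cathode, Li⁺/Li the anode: E°cell = +2.77 V, n = 2.
Overall reaction: Ni²⁺(aq) + 2 Li(s) → Ni(s) + 2 Li⁺(aq); Q = [Li⁺]^2/[Ni²⁺]^1.
From E = E° − (0.0592/n) log Q: log Q = (E° − E)·n/0.0592 = (+2.77 − (+2.833))·2/0.0592 = -2.1284.
So 1·log[Ni²⁺] = 2·log(0.0259) − log Q = -3.1734 − (-2.1284) = -1.0450; [Ni²⁺] = 10^(-1.0450) ≈ 0.090 M.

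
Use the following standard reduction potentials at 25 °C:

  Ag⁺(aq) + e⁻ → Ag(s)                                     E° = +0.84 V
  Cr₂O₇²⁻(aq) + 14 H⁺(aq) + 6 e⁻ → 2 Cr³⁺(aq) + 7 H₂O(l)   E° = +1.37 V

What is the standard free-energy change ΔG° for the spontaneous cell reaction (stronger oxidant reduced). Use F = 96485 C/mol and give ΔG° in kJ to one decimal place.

Cr₂O₇²⁻/Cr³⁺ (E° = +1.37 V) is the cathode; Ag⁺/Ag (E° = +0.84 V) is the anode, so E°cell = +0.53 V.
Balancing electrons gives n = 6 (lcm of 6 and 1).
ΔG° = −nFE° = −(6)(96485)(+0.53) = -306,822 J = -306.8 kJ.

-306.8 kJ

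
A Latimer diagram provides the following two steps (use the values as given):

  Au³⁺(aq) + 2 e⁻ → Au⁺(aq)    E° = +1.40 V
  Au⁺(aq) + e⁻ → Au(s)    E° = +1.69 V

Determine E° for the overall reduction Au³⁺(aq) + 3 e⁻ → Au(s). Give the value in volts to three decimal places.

+1.497 V

Since ΔG° = −nFE° is additive over sequential reductions, n₃E°₃ = n₁E°₁ + n₂E°₂.
E°₃ = (2×+1.40 + 1×+1.69) / 3 = (+4.490) / 3 = +1.497 V.
E° values themselves are not directly additive — weighting by electron count is essential.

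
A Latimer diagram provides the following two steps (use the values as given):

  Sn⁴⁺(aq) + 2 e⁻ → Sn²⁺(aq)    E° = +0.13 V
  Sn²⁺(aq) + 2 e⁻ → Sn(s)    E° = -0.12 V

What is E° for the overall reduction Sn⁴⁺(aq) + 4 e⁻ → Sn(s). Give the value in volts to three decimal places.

+0.005 V

Adding the free-energy changes (−nFE°) of the two steps gives −n₃FE°₃ = −n₁FE°₁ − n₂FE°₂.
E°₃ = (2×+0.13 + 2×-0.12) / 4 = (+0.020) / 4 = +0.005 V.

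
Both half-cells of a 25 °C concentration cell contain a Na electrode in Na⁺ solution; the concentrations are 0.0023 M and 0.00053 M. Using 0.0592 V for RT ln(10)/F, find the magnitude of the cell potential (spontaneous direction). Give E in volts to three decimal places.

+0.038 V

For a concentration cell E°cell = 0. The 0.0023 M side is the cathode (reduction is favoured where [Na⁺] is higher).
With n = 1, E = −(0.0592/1) log([Na⁺]ₐₙ/[Na⁺]꜀ₐₜ) = −(0.0592/1) log(0.00053/0.0023) = −(0.0592/1)(-0.637) = +0.038 V.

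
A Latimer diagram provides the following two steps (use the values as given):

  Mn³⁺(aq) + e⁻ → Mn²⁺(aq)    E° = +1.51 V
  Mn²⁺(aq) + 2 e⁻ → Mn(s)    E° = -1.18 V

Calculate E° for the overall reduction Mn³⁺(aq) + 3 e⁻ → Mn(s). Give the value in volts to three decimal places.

Since ΔG° = −nFE° is additive over sequential reductions, n₃E°₃ = n₁E°₁ + n₂E°₂.
E°₃ = (1×+1.51 + 2×-1.18) / 3 = (-0.850) / 3 = -0.283 V.

-0.283 V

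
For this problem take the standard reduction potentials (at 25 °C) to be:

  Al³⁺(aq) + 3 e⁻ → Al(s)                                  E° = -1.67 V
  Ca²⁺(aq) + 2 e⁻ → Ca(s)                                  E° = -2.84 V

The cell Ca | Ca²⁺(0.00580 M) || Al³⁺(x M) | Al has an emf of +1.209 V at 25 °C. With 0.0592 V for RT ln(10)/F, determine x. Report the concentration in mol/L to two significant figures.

Al³⁺/Al is the cathode, Ca²⁺/Ca the anode: E°cell = +1.17 V, n = 6.
Overall reaction: 2 Al³⁺(aq) + 3 Ca(s) → 2 Al(s) + 3 Ca²⁺(aq); Q = [Ca²⁺]^3/[Al³⁺]^2.
From E = E° − (0.0592/n) log Q: log Q = (E° − E)·n/0.0592 = (+1.17 − (+1.209))·6/0.0592 = -3.9527.
So 2·log[Al³⁺] = 3·log(0.0058) − log Q = -6.7097 − (-3.9527) = -2.7570; log[Al³⁺] = -2.7570 / 2 = -1.3785; [Al³⁺] = 10^(-1.3785) ≈ 0.042 M.

0.042 M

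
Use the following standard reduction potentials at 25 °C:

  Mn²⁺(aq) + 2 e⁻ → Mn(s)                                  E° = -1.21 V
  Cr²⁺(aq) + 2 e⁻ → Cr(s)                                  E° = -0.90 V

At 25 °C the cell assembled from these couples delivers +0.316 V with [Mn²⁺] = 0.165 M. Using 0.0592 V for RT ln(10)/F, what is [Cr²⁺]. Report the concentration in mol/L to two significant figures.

0.26 M

Cr²⁺/Cr is the cathode, Mn²⁺/Mn the anode: E°cell = +0.31 V, n = 2.
Overall reaction: Cr²⁺(aq) + Mn(s) → Cr(s) + Mn²⁺(aq); Q = [Mn²⁺]^1/[Cr²⁺]^1.
From E = E° − (0.0592/n) log Q: log Q = (E° − E)·n/0.0592 = (+0.31 − (+0.316))·2/0.0592 = -0.2027.
So 1·log[Cr²⁺] = 1·log(0.165) − log Q = -0.7825 − (-0.2027) = -0.5798; [Cr²⁺] = 10^(-0.5798) ≈ 0.26 M.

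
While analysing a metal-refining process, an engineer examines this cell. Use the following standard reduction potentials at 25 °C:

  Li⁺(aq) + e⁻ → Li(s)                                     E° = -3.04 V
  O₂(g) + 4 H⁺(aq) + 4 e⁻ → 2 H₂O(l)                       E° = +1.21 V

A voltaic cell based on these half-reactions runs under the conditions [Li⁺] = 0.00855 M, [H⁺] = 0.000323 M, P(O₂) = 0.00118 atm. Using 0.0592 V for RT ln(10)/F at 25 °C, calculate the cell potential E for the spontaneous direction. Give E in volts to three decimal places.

+4.122 V

O₂/H₂O is the cathode (higher E°), Li⁺/Li the anode: E°cell = +1.21 − (-3.04) = +4.25 V, n = 4.
Overall: O₂(g) + 4 H⁺(aq) + 4 Li(s) → 2 H₂O(l) + 4 Li⁺(aq)
Q = [Li⁺]^4 / (P(O₂)·[H⁺]^4); log Q = 8.619.
E = E° − (0.0592/n) log Q = +4.25 − (0.0592/4)(8.619) = +4.122 V.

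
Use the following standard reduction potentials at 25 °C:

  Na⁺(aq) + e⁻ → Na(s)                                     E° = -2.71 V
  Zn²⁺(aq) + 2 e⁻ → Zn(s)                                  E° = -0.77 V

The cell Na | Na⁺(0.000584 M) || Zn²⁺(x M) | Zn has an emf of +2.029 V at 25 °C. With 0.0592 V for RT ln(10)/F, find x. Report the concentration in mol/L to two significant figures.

Zn²⁺/Zn is the cathode, Na⁺/Na the anode: E°cell = +1.94 V, n = 2.
Overall reaction: Zn²⁺(aq) + 2 Na(s) → Zn(s) + 2 Na⁺(aq); Q = [Na⁺]^2/[Zn²⁺]^1.
From E = E° − (0.0592/n) log Q: log Q = (E° − E)·n/0.0592 = (+1.94 − (+2.029))·2/0.0592 = -3.0068.
So 1·log[Zn²⁺] = 2·log(0.000584) − log Q = -6.4672 − (-3.0068) = -3.4604; [Zn²⁺] = 10^(-3.4604) ≈ 0.00035 M.

0.00035 M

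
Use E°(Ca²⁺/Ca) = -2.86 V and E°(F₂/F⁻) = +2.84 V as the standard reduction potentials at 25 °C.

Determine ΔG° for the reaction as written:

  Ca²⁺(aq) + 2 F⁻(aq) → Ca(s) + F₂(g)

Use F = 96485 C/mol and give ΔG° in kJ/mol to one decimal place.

As written, Ca²⁺/Ca is reduced (cathode) and F₂/F⁻ is oxidised (anode), so E°cell = (-2.86) − (+2.84) = -5.70 V.
Balancing electrons gives n = 2.
ΔG° = −nFE° = −(2)(96485)(-5.70) = 1,099,929 J = +1099.9 kJ/mol.

+1099.9 kJ/mol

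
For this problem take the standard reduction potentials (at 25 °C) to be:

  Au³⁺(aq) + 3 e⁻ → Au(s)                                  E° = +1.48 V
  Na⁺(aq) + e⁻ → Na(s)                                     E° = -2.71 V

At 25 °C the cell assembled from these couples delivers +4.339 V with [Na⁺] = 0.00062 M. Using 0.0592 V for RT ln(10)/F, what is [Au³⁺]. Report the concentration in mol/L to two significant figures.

Au³⁺/Au is the cathode, Na⁺/Na the anode: E°cell = +4.19 V, n = 3.
Overall reaction: Au³⁺(aq) + 3 Na(s) → Au(s) + 3 Na⁺(aq); Q = [Na⁺]^3/[Au³⁺]^1.
From E = E° − (0.0592/n) log Q: log Q = (E° − E)·n/0.0592 = (+4.19 − (+4.339))·3/0.0592 = -7.5507.
So 1·log[Au³⁺] = 3·log(0.00062) − log Q = -9.6228 − (-7.5507) = -2.0721; [Au³⁺] = 10^(-2.0721) ≈ 0.0085 M.

0.0085 M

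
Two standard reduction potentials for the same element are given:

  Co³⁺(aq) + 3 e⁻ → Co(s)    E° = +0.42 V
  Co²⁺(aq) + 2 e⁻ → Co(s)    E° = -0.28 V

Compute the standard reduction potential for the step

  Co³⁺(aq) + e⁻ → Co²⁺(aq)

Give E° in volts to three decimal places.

Sequential free energies add, so n₃E°₃ = n₁E°₁ + n₂E°₂.
With n₃ = 3, and the known step contributing 2×(-0.28) V, the unknown satisfies 1·E° = 3×(+0.42) − 2×(-0.28) = +1.820.
E° = +1.820 / 1 = +1.820 V.

+1.820 V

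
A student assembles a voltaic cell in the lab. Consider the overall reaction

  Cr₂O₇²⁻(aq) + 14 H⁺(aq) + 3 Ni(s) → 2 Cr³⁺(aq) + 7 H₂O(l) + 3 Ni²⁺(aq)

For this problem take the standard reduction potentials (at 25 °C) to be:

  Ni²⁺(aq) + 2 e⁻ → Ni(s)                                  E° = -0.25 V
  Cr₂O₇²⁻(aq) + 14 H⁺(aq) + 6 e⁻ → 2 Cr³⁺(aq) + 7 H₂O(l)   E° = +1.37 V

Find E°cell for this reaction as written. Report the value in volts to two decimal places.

The Cr₂O₇²⁻/Cr³⁺ couple has the higher reduction potential, so it is the cathode; Ni²⁺/Ni is oxidised at the anode.
E°cell = E°(cathode) − E°(anode) = (+1.37) − (-0.25) = +1.62 V.

+1.62 V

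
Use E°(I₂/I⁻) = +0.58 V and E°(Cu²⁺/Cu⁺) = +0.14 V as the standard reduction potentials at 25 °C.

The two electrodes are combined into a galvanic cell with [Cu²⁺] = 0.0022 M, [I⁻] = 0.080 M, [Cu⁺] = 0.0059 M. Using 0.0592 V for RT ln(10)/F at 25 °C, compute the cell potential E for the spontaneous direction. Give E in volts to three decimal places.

I₂/I⁻ is the cathode (higher E°), Cu²⁺/Cu⁺ the anode: E°cell = +0.58 − (+0.14) = +0.44 V, n = 2.
Overall: I₂(s) + 2 Cu⁺(aq) → 2 I⁻(aq) + 2 Cu²⁺(aq)
Q = [I⁻]^2·[Cu²⁺]^2 / ([Cu⁺]^2); log Q = -3.051.
E = E° − (0.0592/n) log Q = +0.44 − (0.0592/2)(-3.051) = +0.530 V.

+0.530 V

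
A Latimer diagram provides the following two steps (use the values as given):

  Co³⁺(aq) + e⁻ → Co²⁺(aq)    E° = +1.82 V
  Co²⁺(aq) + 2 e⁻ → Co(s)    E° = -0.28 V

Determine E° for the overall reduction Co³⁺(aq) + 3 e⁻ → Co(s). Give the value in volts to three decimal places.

Adding the free-energy changes (−nFE°) of the two steps gives −n₃FE°₃ = −n₁FE°₁ − n₂FE°₂.
E°₃ = (1×+1.82 + 2×-0.28) / 3 = (+1.260) / 3 = +0.420 V.

+0.420 V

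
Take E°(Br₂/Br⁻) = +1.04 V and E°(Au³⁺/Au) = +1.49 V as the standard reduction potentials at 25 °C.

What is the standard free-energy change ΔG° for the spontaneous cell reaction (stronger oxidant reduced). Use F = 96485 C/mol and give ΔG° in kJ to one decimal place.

-260.5 kJ

Au³⁺/Au (E° = +1.49 V) is the cathode; Br₂/Br⁻ (E° = +1.04 V) is the anode, so E°cell = +0.45 V.
Balancing electrons gives n = 6 (lcm of 3 and 2).
ΔG° = −nFE° = −(6)(96485)(+0.45) = -260,510 J = -260.5 kJ.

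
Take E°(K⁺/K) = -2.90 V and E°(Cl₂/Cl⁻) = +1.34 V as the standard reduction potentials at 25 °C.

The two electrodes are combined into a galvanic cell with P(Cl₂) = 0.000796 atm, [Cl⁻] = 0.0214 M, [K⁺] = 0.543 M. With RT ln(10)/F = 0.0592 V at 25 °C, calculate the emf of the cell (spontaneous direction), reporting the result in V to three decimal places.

+4.263 V

Cl₂/Cl⁻ is the cathode (higher E°), K⁺/K the anode: E°cell = +1.34 − (-2.90) = +4.24 V, n = 2.
Overall: Cl₂(g) + 2 K(s) → 2 Cl⁻(aq) + 2 K⁺(aq)
Q = [Cl⁻]^2·[K⁺]^2 / (P(Cl₂)); log Q = -0.770.
E = E° − (0.0592/n) log Q = +4.24 − (0.0592/2)(-0.770) = +4.263 V.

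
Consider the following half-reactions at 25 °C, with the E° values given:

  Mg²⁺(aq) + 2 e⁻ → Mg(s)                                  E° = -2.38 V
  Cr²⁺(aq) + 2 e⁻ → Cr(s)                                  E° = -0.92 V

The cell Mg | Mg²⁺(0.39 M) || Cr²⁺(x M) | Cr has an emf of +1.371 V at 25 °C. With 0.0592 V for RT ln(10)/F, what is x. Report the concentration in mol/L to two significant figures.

0.00038 M

Cr²⁺/Cr is the cathode, Mg²⁺/Mg the anode: E°cell = +1.46 V, n = 2.
Overall reaction: Cr²⁺(aq) + Mg(s) → Cr(s) + Mg²⁺(aq); Q = [Mg²⁺]^1/[Cr²⁺]^1.
From E = E° − (0.0592/n) log Q: log Q = (E° − E)·n/0.0592 = (+1.46 − (+1.371))·2/0.0592 = 3.0068.
So 1·log[Cr²⁺] = 1·log(0.39) − log Q = -0.4089 − (3.0068) = -3.4157; [Cr²⁺] = 10^(-3.4157) ≈ 0.00038 M.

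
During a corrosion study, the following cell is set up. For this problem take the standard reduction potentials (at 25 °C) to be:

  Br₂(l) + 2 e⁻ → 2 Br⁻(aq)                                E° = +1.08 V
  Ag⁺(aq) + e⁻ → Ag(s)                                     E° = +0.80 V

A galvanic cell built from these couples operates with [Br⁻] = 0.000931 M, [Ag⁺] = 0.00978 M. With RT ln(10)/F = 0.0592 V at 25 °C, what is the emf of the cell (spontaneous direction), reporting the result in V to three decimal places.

Br₂/Br⁻ is the cathode (higher E°), Ag⁺/Ag the anode: E°cell = +1.08 − (+0.80) = +0.28 V, n = 2.
Overall: Br₂(l) + 2 Ag(s) → 2 Br⁻(aq) + 2 Ag⁺(aq)
Q = [Br⁻]^2·[Ag⁺]^2; log Q = -10.081.
E = E° − (0.0592/n) log Q = +0.28 − (0.0592/2)(-10.081) = +0.578 V.

+0.578 V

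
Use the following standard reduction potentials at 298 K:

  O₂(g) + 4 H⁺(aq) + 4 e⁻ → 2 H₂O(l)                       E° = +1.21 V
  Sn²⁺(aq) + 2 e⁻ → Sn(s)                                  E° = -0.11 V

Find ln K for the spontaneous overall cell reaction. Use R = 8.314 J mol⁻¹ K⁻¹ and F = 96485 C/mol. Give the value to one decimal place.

205.6

Cathode: O₂/H₂O; anode: Sn²⁺/Sn. E°cell = (+1.21) − (-0.11) = +1.32 V, with n = 4.
ΔG° = −nFE° = −RT ln K, so ln K = nFE°/(RT) = (4)(96485)(+1.32) / ((8.314)(298)) = 205.621.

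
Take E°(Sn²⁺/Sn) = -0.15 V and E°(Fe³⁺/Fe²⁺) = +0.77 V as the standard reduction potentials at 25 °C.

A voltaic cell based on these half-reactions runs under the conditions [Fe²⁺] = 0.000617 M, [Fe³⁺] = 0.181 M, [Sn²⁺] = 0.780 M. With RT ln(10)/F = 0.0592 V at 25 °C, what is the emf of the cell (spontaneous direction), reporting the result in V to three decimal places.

Fe³⁺/Fe²⁺ is the cathode (higher E°), Sn²⁺/Sn the anode: E°cell = +0.77 − (-0.15) = +0.92 V, n = 2.
Overall: 2 Fe³⁺(aq) + Sn(s) → 2 Fe²⁺(aq) + Sn²⁺(aq)
Q = [Fe²⁺]^2·[Sn²⁺] / ([Fe³⁺]^2); log Q = -5.043.
E = E° − (0.0592/n) log Q = +0.92 − (0.0592/2)(-5.043) = +1.069 V.

+1.069 V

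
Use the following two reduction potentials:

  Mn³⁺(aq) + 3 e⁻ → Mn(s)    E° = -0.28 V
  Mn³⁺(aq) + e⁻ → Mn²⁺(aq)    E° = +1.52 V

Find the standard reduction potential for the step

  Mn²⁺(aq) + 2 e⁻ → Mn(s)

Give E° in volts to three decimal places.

-1.180 V

Sequential free energies add, so n₃E°₃ = n₁E°₁ + n₂E°₂.
With n₃ = 3, and the known step contributing 1×(+1.52) V, the unknown satisfies 2·E° = 3×(-0.28) − 1×(+1.52) = -2.360.
E° = -2.360 / 2 = -1.180 V.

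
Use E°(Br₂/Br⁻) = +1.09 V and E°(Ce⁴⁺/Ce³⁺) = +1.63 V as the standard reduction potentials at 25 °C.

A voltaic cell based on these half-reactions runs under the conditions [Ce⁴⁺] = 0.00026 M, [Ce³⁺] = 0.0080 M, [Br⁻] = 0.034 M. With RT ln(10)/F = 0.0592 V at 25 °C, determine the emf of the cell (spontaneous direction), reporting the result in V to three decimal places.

Ce⁴⁺/Ce³⁺ is the cathode (higher E°), Br₂/Br⁻ the anode: E°cell = +1.63 − (+1.09) = +0.54 V, n = 2.
Overall: 2 Ce⁴⁺(aq) + 2 Br⁻(aq) → 2 Ce³⁺(aq) + Br₂(l)
Q = [Ce³⁺]^2 / ([Ce⁴⁺]^2·[Br⁻]^2); log Q = 5.913.
E = E° − (0.0592/n) log Q = +0.54 − (0.0592/2)(5.913) = +0.365 V.

+0.365 V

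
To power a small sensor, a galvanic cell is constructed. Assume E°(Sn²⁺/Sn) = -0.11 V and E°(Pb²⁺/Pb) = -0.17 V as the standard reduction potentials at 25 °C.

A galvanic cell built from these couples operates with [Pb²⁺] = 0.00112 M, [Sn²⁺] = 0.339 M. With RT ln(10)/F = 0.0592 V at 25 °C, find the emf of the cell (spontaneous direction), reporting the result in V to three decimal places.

Sn²⁺/Sn is the cathode (higher E°), Pb²⁺/Pb the anode: E°cell = -0.11 − (-0.17) = +0.06 V, n = 2.
Overall: Sn²⁺(aq) + Pb(s) → Sn(s) + Pb²⁺(aq)
Q = [Pb²⁺] / ([Sn²⁺]); log Q = -2.481.
E = E° − (0.0592/n) log Q = +0.06 − (0.0592/2)(-2.481) = +0.133 V.

+0.133 V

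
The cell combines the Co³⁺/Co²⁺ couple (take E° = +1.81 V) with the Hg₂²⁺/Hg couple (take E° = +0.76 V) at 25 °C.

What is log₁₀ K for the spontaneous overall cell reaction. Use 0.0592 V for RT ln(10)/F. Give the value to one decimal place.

35.5

Cathode: Co³⁺/Co²⁺; anode: Hg₂²⁺/Hg. E°cell = +1.05 V, n = 2.
log K = nE°cell / 0.0592 = (2)(+1.05) / 0.0592 = 35.5.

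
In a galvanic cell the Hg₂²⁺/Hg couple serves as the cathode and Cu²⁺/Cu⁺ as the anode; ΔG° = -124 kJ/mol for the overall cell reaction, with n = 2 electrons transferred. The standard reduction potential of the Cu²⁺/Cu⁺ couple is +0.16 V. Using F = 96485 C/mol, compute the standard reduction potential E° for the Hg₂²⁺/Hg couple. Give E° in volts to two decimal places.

+0.80 V

E°cell = −ΔG°/(nF) = −(-124×10³)/((2)(96485)) = +0.643 V.
Since Hg₂²⁺/Hg is the cathode and Cu²⁺/Cu⁺ the anode, E°cell = E°(Hg₂²⁺/Hg) − E°(Cu²⁺/Cu⁺).
So E°(Hg₂²⁺/Hg) = E°cell + E°(Cu²⁺/Cu⁺) = +0.643 + (+0.16) = +0.80 V.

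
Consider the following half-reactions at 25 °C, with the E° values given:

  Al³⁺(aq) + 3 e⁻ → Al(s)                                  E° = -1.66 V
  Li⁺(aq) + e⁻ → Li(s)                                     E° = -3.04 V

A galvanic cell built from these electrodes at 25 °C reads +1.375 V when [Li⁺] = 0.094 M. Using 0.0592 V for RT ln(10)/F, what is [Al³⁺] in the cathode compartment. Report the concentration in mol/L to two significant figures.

Al³⁺/Al is the cathode, Li⁺/Li the anode: E°cell = +1.38 V, n = 3.
Overall reaction: Al³⁺(aq) + 3 Li(s) → Al(s) + 3 Li⁺(aq); Q = [Li⁺]^3/[Al³⁺]^1.
From E = E° − (0.0592/n) log Q: log Q = (E° − E)·n/0.0592 = (+1.38 − (+1.375))·3/0.0592 = 0.2534.
So 1·log[Al³⁺] = 3·log(0.094) − log Q = -3.0806 − (0.2534) = -3.3340; [Al³⁺] = 10^(-3.3340) ≈ 0.00046 M.

0.00046 M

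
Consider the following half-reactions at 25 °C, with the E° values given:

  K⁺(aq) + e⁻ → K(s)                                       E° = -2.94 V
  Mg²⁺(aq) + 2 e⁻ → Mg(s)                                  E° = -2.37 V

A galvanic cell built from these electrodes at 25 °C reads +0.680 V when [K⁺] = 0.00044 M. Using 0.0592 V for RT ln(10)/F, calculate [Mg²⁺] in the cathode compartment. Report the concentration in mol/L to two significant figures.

Mg²⁺/Mg is the cathode, K⁺/K the anode: E°cell = +0.57 V, n = 2.
Overall reaction: Mg²⁺(aq) + 2 K(s) → Mg(s) + 2 K⁺(aq); Q = [K⁺]^2/[Mg²⁺]^1.
From E = E° − (0.0592/n) log Q: log Q = (E° − E)·n/0.0592 = (+0.57 − (+0.680))·2/0.0592 = -3.7162.
So 1·log[Mg²⁺] = 2·log(0.00044) − log Q = -6.7131 − (-3.7162) = -2.9969; [Mg²⁺] = 10^(-2.9969) ≈ 0.0010 M.

0.0010 M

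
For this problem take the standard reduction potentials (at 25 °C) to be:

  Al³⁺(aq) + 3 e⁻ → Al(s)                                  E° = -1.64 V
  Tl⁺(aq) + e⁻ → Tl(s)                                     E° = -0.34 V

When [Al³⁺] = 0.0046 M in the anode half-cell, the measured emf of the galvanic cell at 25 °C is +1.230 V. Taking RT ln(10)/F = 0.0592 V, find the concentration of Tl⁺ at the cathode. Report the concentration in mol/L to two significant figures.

0.011 M

Tl⁺/Tl is the cathode, Al³⁺/Al the anode: E°cell = +1.30 V, n = 3.
Overall reaction: 3 Tl⁺(aq) + Al(s) → 3 Tl(s) + Al³⁺(aq); Q = [Al³⁺]^1/[Tl⁺]^3.
From E = E° − (0.0592/n) log Q: log Q = (E° − E)·n/0.0592 = (+1.30 − (+1.230))·3/0.0592 = 3.5473.
So 3·log[Tl⁺] = 1·log(0.0046) − log Q = -2.3372 − (3.5473) = -5.8845; log[Tl⁺] = -5.8845 / 3 = -1.9615; [Tl⁺] = 10^(-1.9615) ≈ 0.011 M.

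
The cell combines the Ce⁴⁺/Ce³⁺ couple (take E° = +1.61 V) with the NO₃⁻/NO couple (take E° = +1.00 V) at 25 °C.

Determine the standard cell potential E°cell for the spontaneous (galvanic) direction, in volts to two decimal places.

The Ce⁴⁺/Ce³⁺ couple has the higher reduction potential, so it is the cathode; NO₃⁻/NO is oxidised at the anode.
E°cell = E°(cathode) − E°(anode) = (+1.61) − (+1.00) = +0.61 V.
Since E°cell > 0, the reaction is spontaneous under standard conditions.

+0.61 V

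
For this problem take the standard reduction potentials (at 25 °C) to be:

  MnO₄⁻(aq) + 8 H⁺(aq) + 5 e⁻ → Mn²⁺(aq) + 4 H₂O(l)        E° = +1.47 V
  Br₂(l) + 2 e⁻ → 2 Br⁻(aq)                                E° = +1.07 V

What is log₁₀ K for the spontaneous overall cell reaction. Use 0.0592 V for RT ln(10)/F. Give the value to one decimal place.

Cathode: MnO₄⁻/Mn²⁺; anode: Br₂/Br⁻. E°cell = +0.40 V, n = 10.
log K = nE°cell / 0.0592 = (10)(+0.40) / 0.0592 = 67.6.

67.6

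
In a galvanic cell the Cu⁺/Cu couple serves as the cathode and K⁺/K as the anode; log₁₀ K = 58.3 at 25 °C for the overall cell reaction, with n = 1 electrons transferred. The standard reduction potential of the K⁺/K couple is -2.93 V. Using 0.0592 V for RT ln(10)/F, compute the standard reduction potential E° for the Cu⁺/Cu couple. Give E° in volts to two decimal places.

+0.52 V

E°cell = (0.0592/n)·log K = (0.0592/1)(58.3) = +3.451 V.
Since Cu⁺/Cu is the cathode and K⁺/K the anode, E°cell = E°(Cu⁺/Cu) − E°(K⁺/K).
So E°(Cu⁺/Cu) = E°cell + E°(K⁺/K) = +3.451 + (-2.93) = +0.52 V.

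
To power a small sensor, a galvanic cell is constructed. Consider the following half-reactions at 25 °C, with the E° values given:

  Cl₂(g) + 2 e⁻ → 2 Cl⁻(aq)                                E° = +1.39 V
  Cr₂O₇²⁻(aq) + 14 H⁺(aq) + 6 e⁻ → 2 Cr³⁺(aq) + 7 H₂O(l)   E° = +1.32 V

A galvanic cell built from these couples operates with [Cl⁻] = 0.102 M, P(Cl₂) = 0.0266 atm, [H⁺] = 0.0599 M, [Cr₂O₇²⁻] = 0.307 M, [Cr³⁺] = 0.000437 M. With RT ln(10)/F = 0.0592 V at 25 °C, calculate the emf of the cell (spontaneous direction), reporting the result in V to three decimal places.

Cl₂/Cl⁻ is the cathode (higher E°), Cr₂O₇²⁻/Cr³⁺ the anode: E°cell = +1.39 − (+1.32) = +0.07 V, n = 6.
Overall: 3 Cl₂(g) + 2 Cr³⁺(aq) + 7 H₂O(l) → 6 Cl⁻(aq) + Cr₂O₇²⁻(aq) + 14 H⁺(aq)
Q = [Cl⁻]^6·[Cr₂O₇²⁻]·[H⁺]^14 / (P(Cl₂)^3·[Cr³⁺]^2); log Q = -12.133.
E = E° − (0.0592/n) log Q = +0.07 − (0.0592/6)(-12.133) = +0.190 V.

+0.190 V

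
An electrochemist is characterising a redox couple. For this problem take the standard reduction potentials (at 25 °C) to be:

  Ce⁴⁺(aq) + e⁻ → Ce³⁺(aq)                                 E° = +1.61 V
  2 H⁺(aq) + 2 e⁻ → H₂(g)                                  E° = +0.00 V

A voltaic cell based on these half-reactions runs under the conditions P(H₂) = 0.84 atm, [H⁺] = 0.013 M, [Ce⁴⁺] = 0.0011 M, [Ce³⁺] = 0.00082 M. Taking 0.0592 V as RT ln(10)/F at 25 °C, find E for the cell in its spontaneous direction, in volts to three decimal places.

Ce⁴⁺/Ce³⁺ is the cathode (higher E°), H⁺/H₂ the anode: E°cell = +1.61 − (+0.00) = +1.61 V, n = 2.
Overall: 2 Ce⁴⁺(aq) + H₂(g) → 2 Ce³⁺(aq) + 2 H⁺(aq)
Q = [Ce³⁺]^2·[H⁺]^2 / ([Ce⁴⁺]^2·P(H₂)); log Q = -3.952.
E = E° − (0.0592/n) log Q = +1.61 − (0.0592/2)(-3.952) = +1.727 V.

+1.727 V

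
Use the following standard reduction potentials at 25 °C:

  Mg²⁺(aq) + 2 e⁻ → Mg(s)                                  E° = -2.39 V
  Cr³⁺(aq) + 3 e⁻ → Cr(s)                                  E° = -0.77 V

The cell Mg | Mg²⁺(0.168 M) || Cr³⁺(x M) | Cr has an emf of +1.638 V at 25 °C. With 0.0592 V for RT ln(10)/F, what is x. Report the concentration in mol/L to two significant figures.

0.56 M

Cr³⁺/Cr is the cathode, Mg²⁺/Mg the anode: E°cell = +1.62 V, n = 6.
Overall reaction: 2 Cr³⁺(aq) + 3 Mg(s) → 2 Cr(s) + 3 Mg²⁺(aq); Q = [Mg²⁺]^3/[Cr³⁺]^2.
From E = E° − (0.0592/n) log Q: log Q = (E° − E)·n/0.0592 = (+1.62 − (+1.638))·6/0.0592 = -1.8243.
So 2·log[Cr³⁺] = 3·log(0.168) − log Q = -2.3241 − (-1.8243) = -0.4998; log[Cr³⁺] = -0.4998 / 2 = -0.2499; [Cr³⁺] = 10^(-0.2499) ≈ 0.56 M.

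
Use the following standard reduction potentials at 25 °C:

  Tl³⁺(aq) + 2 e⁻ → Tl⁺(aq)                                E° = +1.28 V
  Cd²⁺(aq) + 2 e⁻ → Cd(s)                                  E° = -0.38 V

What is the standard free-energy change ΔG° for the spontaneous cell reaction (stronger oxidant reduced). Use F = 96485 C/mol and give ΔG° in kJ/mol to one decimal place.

Tl³⁺/Tl⁺ (E° = +1.28 V) is the cathode; Cd²⁺/Cd (E° = -0.38 V) is the anode, so E°cell = +1.66 V.
Balancing electrons gives n = 2 (lcm of 2 and 2).
ΔG° = −nFE° = −(2)(96485)(+1.66) = -320,330 J = -320.3 kJ/mol.

-320.3 kJ/mol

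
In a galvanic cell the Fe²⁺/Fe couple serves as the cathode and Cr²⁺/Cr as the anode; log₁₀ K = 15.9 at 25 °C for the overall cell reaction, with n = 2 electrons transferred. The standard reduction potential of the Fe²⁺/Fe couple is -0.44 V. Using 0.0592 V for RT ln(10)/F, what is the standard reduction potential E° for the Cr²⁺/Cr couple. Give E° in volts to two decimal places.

-0.91 V

E°cell = (0.0592/n)·log K = (0.0592/2)(15.9) = +0.471 V.
Since Fe²⁺/Fe is the cathode and Cr²⁺/Cr the anode, E°cell = E°(Fe²⁺/Fe) − E°(Cr²⁺/Cr).
So E°(Cr²⁺/Cr) = E°(Fe²⁺/Fe) − E°cell = (-0.44) − (+0.471) = -0.91 V.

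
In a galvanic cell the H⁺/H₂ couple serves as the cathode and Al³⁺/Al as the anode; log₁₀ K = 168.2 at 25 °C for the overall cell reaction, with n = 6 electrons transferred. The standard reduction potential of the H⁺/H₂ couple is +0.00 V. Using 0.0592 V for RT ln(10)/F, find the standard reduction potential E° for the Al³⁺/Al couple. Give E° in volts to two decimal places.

E°cell = (0.0592/n)·log K = (0.0592/6)(168.2) = +1.660 V.
Since H⁺/H₂ is the cathode and Al³⁺/Al the anode, E°cell = E°(H⁺/H₂) − E°(Al³⁺/Al).
So E°(Al³⁺/Al) = E°(H⁺/H₂) − E°cell = (+0.00) − (+1.660) = -1.66 V.

-1.66 V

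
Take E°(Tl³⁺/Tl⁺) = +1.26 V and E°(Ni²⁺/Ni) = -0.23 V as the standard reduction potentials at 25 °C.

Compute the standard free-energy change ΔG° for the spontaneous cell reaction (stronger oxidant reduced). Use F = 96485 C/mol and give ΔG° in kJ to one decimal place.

Tl³⁺/Tl⁺ (E° = +1.26 V) is the cathode; Ni²⁺/Ni (E° = -0.23 V) is the anode, so E°cell = +1.49 V.
Balancing electrons gives n = 2 (lcm of 2 and 2).
ΔG° = −nFE° = −(2)(96485)(+1.49) = -287,525 J = -287.5 kJ.

-287.5 kJ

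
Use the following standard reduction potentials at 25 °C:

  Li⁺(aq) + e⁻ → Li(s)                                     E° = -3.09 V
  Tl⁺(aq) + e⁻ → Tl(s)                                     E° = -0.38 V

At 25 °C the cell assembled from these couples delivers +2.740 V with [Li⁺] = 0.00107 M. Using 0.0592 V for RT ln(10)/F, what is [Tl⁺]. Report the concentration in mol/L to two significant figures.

0.0034 M

Tl⁺/Tl is the cathode, Li⁺/Li the anode: E°cell = +2.71 V, n = 1.
Overall reaction: Tl⁺(aq) + Li(s) → Tl(s) + Li⁺(aq); Q = [Li⁺]^1/[Tl⁺]^1.
From E = E° − (0.0592/n) log Q: log Q = (E° − E)·n/0.0592 = (+2.71 − (+2.740))·1/0.0592 = -0.5068.
So 1·log[Tl⁺] = 1·log(0.00107) − log Q = -2.9706 − (-0.5068) = -2.4638; [Tl⁺] = 10^(-2.4638) ≈ 0.0034 M.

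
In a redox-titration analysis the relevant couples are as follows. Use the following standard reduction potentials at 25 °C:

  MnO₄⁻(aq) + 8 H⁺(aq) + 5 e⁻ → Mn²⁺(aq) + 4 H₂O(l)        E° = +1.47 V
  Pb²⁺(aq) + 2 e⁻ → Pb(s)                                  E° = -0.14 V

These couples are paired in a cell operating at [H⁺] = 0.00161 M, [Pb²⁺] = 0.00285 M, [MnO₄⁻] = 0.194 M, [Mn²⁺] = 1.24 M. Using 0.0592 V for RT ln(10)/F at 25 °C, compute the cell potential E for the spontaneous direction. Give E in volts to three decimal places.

MnO₄⁻/Mn²⁺ is the cathode (higher E°), Pb²⁺/Pb the anode: E°cell = +1.47 − (-0.14) = +1.61 V, n = 10.
Overall: 2 MnO₄⁻(aq) + 16 H⁺(aq) + 5 Pb(s) → 2 Mn²⁺(aq) + 8 H₂O(l) + 5 Pb²⁺(aq)
Q = [Mn²⁺]^2·[Pb²⁺]^5 / ([MnO₄⁻]^2·[H⁺]^16); log Q = 33.576.
E = E° − (0.0592/n) log Q = +1.61 − (0.0592/10)(33.576) = +1.411 V.

+1.411 V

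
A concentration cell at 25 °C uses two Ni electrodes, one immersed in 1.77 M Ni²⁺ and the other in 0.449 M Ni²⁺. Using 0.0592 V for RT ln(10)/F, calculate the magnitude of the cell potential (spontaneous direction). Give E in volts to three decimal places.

For a concentration cell E°cell = 0. The 1.77 M side is the cathode (reduction is favoured where [Ni²⁺] is higher).
With n = 2, E = −(0.0592/2) log([Ni²⁺]ₐₙ/[Ni²⁺]꜀ₐₜ) = −(0.0592/2) log(0.449/1.77) = −(0.0592/2)(-0.596) = +0.018 V.

+0.018 V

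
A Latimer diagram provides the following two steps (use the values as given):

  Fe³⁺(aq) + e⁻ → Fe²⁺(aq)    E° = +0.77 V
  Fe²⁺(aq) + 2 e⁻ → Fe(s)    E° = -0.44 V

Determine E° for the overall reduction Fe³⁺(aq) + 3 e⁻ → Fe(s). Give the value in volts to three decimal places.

-0.037 V

Adding the free-energy changes (−nFE°) of the two steps gives −n₃FE°₃ = −n₁FE°₁ − n₂FE°₂.
E°₃ = (1×+0.77 + 2×-0.44) / 3 = (-0.110) / 3 = -0.037 V.
Simply averaging or adding the two E° values would be wrong; the electron-weighted sum is required.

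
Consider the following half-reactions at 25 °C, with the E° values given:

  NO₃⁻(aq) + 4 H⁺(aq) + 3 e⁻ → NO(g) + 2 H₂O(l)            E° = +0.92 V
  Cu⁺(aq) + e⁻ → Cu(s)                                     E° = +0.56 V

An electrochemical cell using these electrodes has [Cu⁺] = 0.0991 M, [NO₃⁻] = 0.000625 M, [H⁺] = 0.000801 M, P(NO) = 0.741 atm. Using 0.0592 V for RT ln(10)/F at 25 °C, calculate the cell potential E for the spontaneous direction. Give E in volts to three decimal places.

+0.114 V

NO₃⁻/NO is the cathode (higher E°), Cu⁺/Cu the anode: E°cell = +0.92 − (+0.56) = +0.36 V, n = 3.
Overall: NO₃⁻(aq) + 4 H⁺(aq) + 3 Cu(s) → NO(g) + 2 H₂O(l) + 3 Cu⁺(aq)
Q = P(NO)·[Cu⁺]^3 / ([NO₃⁻]·[H⁺]^4); log Q = 12.448.
E = E° − (0.0592/n) log Q = +0.36 − (0.0592/3)(12.448) = +0.114 V.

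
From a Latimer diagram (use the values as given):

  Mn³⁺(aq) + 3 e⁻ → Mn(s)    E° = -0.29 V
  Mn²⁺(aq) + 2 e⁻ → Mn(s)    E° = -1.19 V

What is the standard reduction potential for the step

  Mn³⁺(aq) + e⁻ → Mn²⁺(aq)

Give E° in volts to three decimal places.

+1.510 V

Sequential free energies add, so n₃E°₃ = n₁E°₁ + n₂E°₂.
With n₃ = 3, and the known step contributing 2×(-1.19) V, the unknown satisfies 1·E° = 3×(-0.29) − 2×(-1.19) = +1.510.
E° = +1.510 / 1 = +1.510 V.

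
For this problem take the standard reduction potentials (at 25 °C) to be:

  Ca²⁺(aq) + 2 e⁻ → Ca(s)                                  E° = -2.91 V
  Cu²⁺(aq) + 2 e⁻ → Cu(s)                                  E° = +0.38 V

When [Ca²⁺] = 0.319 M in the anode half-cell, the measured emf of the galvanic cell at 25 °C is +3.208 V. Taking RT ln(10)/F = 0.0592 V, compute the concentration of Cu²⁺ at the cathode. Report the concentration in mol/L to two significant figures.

Cu²⁺/Cu is the cathode, Ca²⁺/Ca the anode: E°cell = +3.29 V, n = 2.
Overall reaction: Cu²⁺(aq) + Ca(s) → Cu(s) + Ca²⁺(aq); Q = [Ca²⁺]^1/[Cu²⁺]^1.
From E = E° − (0.0592/n) log Q: log Q = (E° − E)·n/0.0592 = (+3.29 − (+3.208))·2/0.0592 = 2.7703.
So 1·log[Cu²⁺] = 1·log(0.319) − log Q = -0.4962 − (2.7703) = -3.2665; [Cu²⁺] = 10^(-3.2665) ≈ 0.00054 M.

0.00054 M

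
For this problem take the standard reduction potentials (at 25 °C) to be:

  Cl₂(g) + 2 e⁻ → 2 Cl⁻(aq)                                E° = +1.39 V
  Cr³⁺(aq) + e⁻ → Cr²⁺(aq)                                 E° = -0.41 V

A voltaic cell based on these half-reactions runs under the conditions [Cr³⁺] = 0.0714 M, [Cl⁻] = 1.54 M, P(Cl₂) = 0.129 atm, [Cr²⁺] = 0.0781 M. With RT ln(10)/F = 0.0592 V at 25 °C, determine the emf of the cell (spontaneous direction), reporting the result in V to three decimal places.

Cl₂/Cl⁻ is the cathode (higher E°), Cr³⁺/Cr²⁺ the anode: E°cell = +1.39 − (-0.41) = +1.80 V, n = 2.
Overall: Cl₂(g) + 2 Cr²⁺(aq) → 2 Cl⁻(aq) + 2 Cr³⁺(aq)
Q = [Cl⁻]^2·[Cr³⁺]^2 / (P(Cl₂)·[Cr²⁺]^2); log Q = 1.187.
E = E° − (0.0592/n) log Q = +1.80 − (0.0592/2)(1.187) = +1.765 V.

+1.765 V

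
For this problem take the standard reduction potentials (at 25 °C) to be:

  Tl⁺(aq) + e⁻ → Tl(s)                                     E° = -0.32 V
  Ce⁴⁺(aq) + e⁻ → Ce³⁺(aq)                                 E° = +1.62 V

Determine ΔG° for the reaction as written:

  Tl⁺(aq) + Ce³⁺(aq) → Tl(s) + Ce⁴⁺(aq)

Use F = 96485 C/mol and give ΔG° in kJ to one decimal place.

As written, Tl⁺/Tl is reduced (cathode) and Ce⁴⁺/Ce³⁺ is oxidised (anode), so E°cell = (-0.32) − (+1.62) = -1.94 V.
Balancing electrons gives n = 1.
ΔG° = −nFE° = −(1)(96485)(-1.94) = 187,181 J = +187.2 kJ.

+187.2 kJ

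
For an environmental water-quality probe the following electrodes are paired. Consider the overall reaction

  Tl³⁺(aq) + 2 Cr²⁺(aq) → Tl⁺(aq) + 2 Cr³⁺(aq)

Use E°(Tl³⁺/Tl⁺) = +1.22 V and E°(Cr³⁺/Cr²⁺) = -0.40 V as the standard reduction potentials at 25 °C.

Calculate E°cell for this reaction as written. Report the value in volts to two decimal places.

+1.62 V

The Tl³⁺/Tl⁺ couple has the higher reduction potential, so it is the cathode; Cr³⁺/Cr²⁺ is oxidised at the anode.
E°cell = E°(cathode) − E°(anode) = (+1.22) − (-0.40) = +1.62 V.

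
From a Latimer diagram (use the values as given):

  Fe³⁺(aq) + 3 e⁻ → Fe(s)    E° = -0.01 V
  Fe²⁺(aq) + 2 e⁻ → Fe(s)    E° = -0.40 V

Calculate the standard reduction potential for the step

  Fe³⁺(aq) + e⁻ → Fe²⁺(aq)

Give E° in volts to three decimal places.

Sequential free energies add, so n₃E°₃ = n₁E°₁ + n₂E°₂.
With n₃ = 3, and the known step contributing 2×(-0.40) V, the unknown satisfies 1·E° = 3×(-0.01) − 2×(-0.40) = +0.770.
E° = +0.770 / 1 = +0.770 V.

+0.770 V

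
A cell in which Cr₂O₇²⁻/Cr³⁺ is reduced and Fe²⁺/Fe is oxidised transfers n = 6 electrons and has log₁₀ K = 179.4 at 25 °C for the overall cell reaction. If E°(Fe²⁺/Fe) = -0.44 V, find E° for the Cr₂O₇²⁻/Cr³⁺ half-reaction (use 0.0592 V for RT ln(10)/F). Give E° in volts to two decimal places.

+1.33 V

E°cell = (0.0592/n)·log K = (0.0592/6)(179.4) = +1.770 V.
Since Cr₂O₇²⁻/Cr³⁺ is the cathode and Fe²⁺/Fe the anode, E°cell = E°(Cr₂O₇²⁻/Cr³⁺) − E°(Fe²⁺/Fe).
So E°(Cr₂O₇²⁻/Cr³⁺) = E°cell + E°(Fe²⁺/Fe) = +1.770 + (-0.44) = +1.33 V.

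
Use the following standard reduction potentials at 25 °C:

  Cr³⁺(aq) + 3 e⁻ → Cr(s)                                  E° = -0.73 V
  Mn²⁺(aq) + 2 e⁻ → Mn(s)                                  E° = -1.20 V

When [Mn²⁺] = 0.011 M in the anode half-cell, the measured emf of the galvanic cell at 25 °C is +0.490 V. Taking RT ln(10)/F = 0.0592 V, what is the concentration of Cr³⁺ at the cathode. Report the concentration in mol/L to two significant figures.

0.012 M

Cr³⁺/Cr is the cathode, Mn²⁺/Mn the anode: E°cell = +0.47 V, n = 6.
Overall reaction: 2 Cr³⁺(aq) + 3 Mn(s) → 2 Cr(s) + 3 Mn²⁺(aq); Q = [Mn²⁺]^3/[Cr³⁺]^2.
From E = E° − (0.0592/n) log Q: log Q = (E° − E)·n/0.0592 = (+0.47 − (+0.490))·6/0.0592 = -2.0270.
So 2·log[Cr³⁺] = 3·log(0.011) − log Q = -5.8758 − (-2.0270) = -3.8488; log[Cr³⁺] = -3.8488 / 2 = -1.9244; [Cr³⁺] = 10^(-1.9244) ≈ 0.012 M.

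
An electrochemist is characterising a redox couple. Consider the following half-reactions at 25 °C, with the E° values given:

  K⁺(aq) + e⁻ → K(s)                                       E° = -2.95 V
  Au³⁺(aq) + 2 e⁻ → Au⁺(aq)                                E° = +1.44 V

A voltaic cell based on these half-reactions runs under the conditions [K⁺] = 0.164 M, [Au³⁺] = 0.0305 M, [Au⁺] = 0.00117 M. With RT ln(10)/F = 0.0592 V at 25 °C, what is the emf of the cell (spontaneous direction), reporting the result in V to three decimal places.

Au³⁺/Au⁺ is the cathode (higher E°), K⁺/K the anode: E°cell = +1.44 − (-2.95) = +4.39 V, n = 2.
Overall: Au³⁺(aq) + 2 K(s) → Au⁺(aq) + 2 K⁺(aq)
Q = [Au⁺]·[K⁺]^2 / ([Au³⁺]); log Q = -2.986.
E = E° − (0.0592/n) log Q = +4.39 − (0.0592/2)(-2.986) = +4.478 V.

+4.478 V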